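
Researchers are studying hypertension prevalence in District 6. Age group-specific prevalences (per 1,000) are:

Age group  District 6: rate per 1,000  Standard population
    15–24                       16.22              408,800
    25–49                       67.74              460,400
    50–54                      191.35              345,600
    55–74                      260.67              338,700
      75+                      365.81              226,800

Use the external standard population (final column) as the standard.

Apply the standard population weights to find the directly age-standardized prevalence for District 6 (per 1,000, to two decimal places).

Standard total = 1,780,300; weights = 0.2296, 0.2586, 0.1941, 0.1902, 0.1274.
Standardized rate: 0.2296×16.22 + 0.2586×67.74 + 0.1941×191.35 + 0.1902×260.67 + 0.1274×365.81 = 154.5826 per 1,000.

154.58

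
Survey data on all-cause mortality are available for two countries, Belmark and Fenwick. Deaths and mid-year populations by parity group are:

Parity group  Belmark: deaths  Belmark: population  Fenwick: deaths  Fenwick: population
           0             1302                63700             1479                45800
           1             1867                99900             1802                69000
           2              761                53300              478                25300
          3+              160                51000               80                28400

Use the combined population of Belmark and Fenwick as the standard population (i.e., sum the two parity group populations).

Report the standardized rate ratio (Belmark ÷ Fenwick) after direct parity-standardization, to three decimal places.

Parity-specific rates per 1000 for Belmark: 20.440, 18.689, 14.278, 3.137.
For Fenwick: 32.293, 26.116, 18.893, 2.817.
Combined standard total = 436400; weights = 0.2509, 0.3870, 0.1801, 0.1819.
Belmark: 0.2509×20.440 + 0.3870×18.689 + 0.1801×14.278 + 0.1819×3.137 = 15.5041 per 1000.
Fenwick: 0.2509×32.293 + 0.3870×26.116 + 0.1801×18.893 + 0.1819×2.817 = 22.1258 per 1000.
Ratio = 15.5041 ÷ 22.1258 = 0.70072.

0.701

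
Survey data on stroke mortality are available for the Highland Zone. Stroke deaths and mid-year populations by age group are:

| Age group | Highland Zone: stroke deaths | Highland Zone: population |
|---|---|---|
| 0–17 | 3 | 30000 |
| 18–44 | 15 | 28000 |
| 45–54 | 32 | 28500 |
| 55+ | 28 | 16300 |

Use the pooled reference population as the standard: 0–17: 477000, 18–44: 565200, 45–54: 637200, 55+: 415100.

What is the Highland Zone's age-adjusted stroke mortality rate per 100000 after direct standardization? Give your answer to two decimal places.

84.94

Age-specific rates per 100000 for the Highland Zone: 10.00, 53.57, 112.28, 171.78.
Standard total = 2094500; weights = 0.2277, 0.2698, 0.3042, 0.1982.
Standardized rate: 0.2277×10.00 + 0.2698×53.57 + 0.3042×112.28 + 0.1982×171.78 = 84.9364 per 100000.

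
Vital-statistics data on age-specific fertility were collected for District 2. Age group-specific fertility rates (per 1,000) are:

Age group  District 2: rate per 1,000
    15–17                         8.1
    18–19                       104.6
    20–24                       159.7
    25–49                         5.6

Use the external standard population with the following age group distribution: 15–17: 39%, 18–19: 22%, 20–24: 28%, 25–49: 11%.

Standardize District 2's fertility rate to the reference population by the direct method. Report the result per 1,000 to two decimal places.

71.50

Standard weights: 0.39, 0.22, 0.28, 0.11.
Standardized rate: 0.3900×8.1 + 0.2200×104.6 + 0.2800×159.7 + 0.1100×5.6 = 71.5030 per 1,000.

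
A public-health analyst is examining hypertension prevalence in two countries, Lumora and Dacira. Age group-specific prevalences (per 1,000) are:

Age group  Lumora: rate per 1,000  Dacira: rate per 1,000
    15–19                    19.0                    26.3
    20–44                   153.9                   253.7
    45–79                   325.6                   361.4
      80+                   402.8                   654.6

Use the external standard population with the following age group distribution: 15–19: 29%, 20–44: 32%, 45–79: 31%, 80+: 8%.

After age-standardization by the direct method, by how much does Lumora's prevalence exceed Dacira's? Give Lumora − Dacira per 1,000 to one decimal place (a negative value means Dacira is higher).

Standard weights: 0.29, 0.32, 0.31, 0.08.
Lumora: 0.2900×19.0 + 0.3200×153.9 + 0.3100×325.6 + 0.0800×402.8 = 187.9180 per 1,000.
Dacira: 0.2900×26.3 + 0.3200×253.7 + 0.3100×361.4 + 0.0800×654.6 = 253.2130 per 1,000.
Difference = 187.9180 − 253.2130 = -65.2950.

-65.3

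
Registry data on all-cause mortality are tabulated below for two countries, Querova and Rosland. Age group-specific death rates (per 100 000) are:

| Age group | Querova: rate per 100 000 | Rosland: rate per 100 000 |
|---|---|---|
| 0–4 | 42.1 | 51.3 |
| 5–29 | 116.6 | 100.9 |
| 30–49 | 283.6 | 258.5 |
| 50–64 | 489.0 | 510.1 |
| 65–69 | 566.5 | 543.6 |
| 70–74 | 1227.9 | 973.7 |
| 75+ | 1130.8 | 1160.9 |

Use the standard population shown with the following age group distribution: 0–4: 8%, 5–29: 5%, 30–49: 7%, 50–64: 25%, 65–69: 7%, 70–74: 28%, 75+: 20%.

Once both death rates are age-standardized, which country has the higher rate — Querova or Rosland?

Standard weights: 0.08, 0.05, 0.07, 0.25, 0.07, 0.28, 0.20.
Querova: 0.0800×42.1 + 0.0500×116.6 + 0.0700×283.6 + 0.2500×489.0 + 0.0700×566.5 + 0.2800×1227.9 + 0.2000×1130.8 = 760.9270 per 100 000.
Rosland: 0.0800×51.3 + 0.0500×100.9 + 0.0700×258.5 + 0.2500×510.1 + 0.0700×543.6 + 0.2800×973.7 + 0.2000×1160.9 = 697.6370 per 100 000.

Querova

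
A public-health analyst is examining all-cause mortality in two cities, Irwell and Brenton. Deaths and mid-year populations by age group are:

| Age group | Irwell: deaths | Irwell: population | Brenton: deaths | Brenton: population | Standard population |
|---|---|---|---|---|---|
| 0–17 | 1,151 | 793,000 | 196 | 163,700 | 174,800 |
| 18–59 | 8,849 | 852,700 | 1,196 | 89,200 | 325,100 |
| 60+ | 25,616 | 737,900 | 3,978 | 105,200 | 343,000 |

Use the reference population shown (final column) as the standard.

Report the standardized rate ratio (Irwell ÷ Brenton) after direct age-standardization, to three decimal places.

0.886

Age-specific rates per 1,000 for Irwell: 1.451, 10.378, 34.715.
For Brenton: 1.197, 13.408, 37.814.
Standard total = 842,900; weights = 0.2074, 0.3857, 0.4069.
Irwell: 0.2074×1.451 + 0.3857×10.378 + 0.4069×34.715 = 18.4300 per 1,000.
Brenton: 0.2074×1.197 + 0.3857×13.408 + 0.4069×37.814 = 20.8072 per 1,000.
Ratio = 18.4300 ÷ 20.8072 = 0.88575.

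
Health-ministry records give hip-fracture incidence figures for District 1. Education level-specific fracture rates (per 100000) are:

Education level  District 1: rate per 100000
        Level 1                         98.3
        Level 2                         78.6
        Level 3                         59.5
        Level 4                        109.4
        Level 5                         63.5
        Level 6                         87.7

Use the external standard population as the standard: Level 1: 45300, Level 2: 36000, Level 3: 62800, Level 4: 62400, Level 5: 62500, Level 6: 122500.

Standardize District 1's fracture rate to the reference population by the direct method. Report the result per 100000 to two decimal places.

Standard total = 391500; weights = 0.1157, 0.0920, 0.1604, 0.1594, 0.1596, 0.3129.
Standardized rate: 0.1157×98.3 + 0.0920×78.6 + 0.1604×59.5 + 0.1594×109.4 + 0.1596×63.5 + 0.3129×87.7 = 83.1616 per 100000.

83.16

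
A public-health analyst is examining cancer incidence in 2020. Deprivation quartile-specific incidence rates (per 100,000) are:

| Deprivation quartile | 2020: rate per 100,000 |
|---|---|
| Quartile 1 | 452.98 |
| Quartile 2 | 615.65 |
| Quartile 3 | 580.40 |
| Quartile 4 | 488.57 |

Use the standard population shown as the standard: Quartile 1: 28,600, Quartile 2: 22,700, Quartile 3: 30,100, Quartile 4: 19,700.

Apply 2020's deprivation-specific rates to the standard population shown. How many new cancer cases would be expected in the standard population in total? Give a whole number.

540

Expected new cancer cases = Σ (standard pop × deprivation-specific rate ÷ 100,000)
= 28,600×452.98/100,000 + 22,700×615.65/100,000 + 30,100×580.40/100,000 + 19,700×488.57/100,000
= 129.55 + 139.75 + 174.70 + 96.25 = 540.25.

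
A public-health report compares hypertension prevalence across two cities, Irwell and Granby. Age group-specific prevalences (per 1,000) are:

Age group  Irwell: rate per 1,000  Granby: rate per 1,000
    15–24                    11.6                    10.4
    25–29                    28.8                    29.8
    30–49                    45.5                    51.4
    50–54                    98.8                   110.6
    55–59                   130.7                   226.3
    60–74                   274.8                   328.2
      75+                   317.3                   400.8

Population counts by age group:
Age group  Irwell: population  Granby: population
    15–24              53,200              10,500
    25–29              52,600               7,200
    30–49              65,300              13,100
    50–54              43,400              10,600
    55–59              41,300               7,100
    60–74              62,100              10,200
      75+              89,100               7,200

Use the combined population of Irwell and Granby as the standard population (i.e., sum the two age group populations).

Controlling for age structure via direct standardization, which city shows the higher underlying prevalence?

Granby

Combined standard total = 472,900; weights = 0.1347, 0.1265, 0.1658, 0.1142, 0.1023, 0.1529, 0.2036.
Irwell: 0.1347×11.6 + 0.1265×28.8 + 0.1658×45.5 + 0.1142×98.8 + 0.1023×130.7 + 0.1529×274.8 + 0.2036×317.3 = 144.0336 per 1,000.
Granby: 0.1347×10.4 + 0.1265×29.8 + 0.1658×51.4 + 0.1142×110.6 + 0.1023×226.3 + 0.1529×328.2 + 0.2036×400.8 = 181.2762 per 1,000.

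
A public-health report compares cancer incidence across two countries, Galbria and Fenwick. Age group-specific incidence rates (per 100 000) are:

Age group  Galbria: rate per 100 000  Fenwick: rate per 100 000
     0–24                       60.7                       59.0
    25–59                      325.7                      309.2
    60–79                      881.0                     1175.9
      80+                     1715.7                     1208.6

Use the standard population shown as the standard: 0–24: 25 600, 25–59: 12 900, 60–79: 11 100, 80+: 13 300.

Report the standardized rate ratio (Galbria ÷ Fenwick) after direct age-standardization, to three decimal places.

1.108

Standard total = 62 900; weights = 0.4070, 0.2051, 0.1765, 0.2114.
Galbria: 0.4070×60.7 + 0.2051×325.7 + 0.1765×881.0 + 0.2114×1715.7 = 609.7514 per 100 000.
Fenwick: 0.4070×59.0 + 0.2051×309.2 + 0.1765×1175.9 + 0.2114×1208.6 = 550.4921 per 100 000.
Ratio = 609.7514 ÷ 550.4921 = 1.10765.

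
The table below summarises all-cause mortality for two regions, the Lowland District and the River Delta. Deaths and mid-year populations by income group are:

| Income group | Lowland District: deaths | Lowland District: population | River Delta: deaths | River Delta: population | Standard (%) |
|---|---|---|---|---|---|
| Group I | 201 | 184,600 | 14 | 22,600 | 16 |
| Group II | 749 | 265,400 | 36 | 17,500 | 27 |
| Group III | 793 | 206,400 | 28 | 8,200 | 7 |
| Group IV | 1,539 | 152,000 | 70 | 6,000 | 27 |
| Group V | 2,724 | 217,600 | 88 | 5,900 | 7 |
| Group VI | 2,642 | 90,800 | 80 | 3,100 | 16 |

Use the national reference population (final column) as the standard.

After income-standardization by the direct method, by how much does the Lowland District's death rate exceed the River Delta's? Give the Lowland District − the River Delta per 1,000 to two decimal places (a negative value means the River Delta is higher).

Income-specific rates per 1,000 for the Lowland District: 1.089, 2.822, 3.842, 10.125, 12.518, 29.097.
For the River Delta: 0.619, 2.057, 3.415, 11.667, 14.915, 25.806.
Standard weights: 0.16, 0.27, 0.07, 0.27, 0.07, 0.16.
The Lowland District: 0.1600×1.089 + 0.2700×2.822 + 0.0700×3.842 + 0.2700×10.125 + 0.0700×12.518 + 0.1600×29.097 = 9.4707 per 1,000.
The River Delta: 0.1600×0.619 + 0.2700×2.057 + 0.0700×3.415 + 0.2700×11.667 + 0.0700×14.915 + 0.1600×25.806 = 9.2167 per 1,000.
Difference = 9.4707 − 9.2167 = 0.2540.

0.25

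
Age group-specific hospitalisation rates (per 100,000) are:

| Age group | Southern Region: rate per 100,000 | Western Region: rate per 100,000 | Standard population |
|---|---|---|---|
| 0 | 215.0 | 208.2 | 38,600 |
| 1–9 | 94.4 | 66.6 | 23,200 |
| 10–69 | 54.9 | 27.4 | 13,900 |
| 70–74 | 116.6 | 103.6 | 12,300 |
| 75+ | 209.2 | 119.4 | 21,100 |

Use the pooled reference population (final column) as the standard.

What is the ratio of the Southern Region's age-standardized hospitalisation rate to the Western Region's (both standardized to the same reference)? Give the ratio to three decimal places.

1.243

Standard total = 109,100; weights = 0.3538, 0.2126, 0.1274, 0.1127, 0.1934.
The Southern Region: 0.3538×215.0 + 0.2126×94.4 + 0.1274×54.9 + 0.1127×116.6 + 0.1934×209.2 = 156.7414 per 100,000.
The Western Region: 0.3538×208.2 + 0.2126×66.6 + 0.1274×27.4 + 0.1127×103.6 + 0.1934×119.4 = 126.0873 per 100,000.
Ratio = 156.7414 ÷ 126.0873 = 1.24312.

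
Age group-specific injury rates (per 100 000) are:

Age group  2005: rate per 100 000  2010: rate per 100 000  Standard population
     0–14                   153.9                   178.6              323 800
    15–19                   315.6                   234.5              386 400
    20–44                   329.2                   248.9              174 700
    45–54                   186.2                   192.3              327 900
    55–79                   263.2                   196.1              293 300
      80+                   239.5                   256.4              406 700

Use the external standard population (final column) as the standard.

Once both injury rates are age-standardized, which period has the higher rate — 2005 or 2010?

Standard total = 1 912 800; weights = 0.1693, 0.2020, 0.0913, 0.1714, 0.1533, 0.2126.
2005: 0.1693×153.9 + 0.2020×315.6 + 0.0913×329.2 + 0.1714×186.2 + 0.1533×263.2 + 0.2126×239.5 = 243.0720 per 100 000.
2010: 0.1693×178.6 + 0.2020×234.5 + 0.0913×248.9 + 0.1714×192.3 + 0.1533×196.1 + 0.2126×256.4 = 217.8866 per 100 000.

2005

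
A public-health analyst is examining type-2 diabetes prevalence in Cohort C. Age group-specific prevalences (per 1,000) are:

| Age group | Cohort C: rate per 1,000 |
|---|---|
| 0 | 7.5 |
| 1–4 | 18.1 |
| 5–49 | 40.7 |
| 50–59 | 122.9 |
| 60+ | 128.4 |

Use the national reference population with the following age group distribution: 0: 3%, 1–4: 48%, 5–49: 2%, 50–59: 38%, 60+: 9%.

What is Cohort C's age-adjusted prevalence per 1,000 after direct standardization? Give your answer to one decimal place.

68.0

Standard weights: 0.03, 0.48, 0.02, 0.38, 0.09.
Standardized rate: 0.0300×7.5 + 0.4800×18.1 + 0.0200×40.7 + 0.3800×122.9 + 0.0900×128.4 = 67.9850 per 1,000.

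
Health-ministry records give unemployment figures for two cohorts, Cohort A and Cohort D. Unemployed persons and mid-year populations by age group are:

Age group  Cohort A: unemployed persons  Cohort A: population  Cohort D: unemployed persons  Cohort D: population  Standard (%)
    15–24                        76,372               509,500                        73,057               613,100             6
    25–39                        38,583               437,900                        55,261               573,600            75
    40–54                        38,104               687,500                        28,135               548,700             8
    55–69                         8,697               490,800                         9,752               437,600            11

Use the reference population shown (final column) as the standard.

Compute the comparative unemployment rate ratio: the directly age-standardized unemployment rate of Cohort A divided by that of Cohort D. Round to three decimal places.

0.948

Age-specific rates per 1,000 for Cohort A: 149.896, 88.109, 55.424, 17.720.
For Cohort D: 119.160, 96.341, 51.276, 22.285.
Standard weights: 0.06, 0.75, 0.08, 0.11.
Cohort A: 0.0600×149.896 + 0.7500×88.109 + 0.0800×55.424 + 0.1100×17.720 = 81.4588 per 1,000.
Cohort D: 0.0600×119.160 + 0.7500×96.341 + 0.0800×51.276 + 0.1100×22.285 = 85.9585 per 1,000.
Ratio = 81.4588 ÷ 85.9585 = 0.94765.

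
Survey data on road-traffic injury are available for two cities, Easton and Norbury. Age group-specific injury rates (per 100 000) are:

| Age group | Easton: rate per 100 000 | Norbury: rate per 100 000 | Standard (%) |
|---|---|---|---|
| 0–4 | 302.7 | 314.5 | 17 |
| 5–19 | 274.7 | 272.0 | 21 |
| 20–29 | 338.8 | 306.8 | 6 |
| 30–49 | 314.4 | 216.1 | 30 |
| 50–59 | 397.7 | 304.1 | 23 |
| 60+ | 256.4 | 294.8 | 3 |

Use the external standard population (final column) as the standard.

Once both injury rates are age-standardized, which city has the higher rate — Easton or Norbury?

Standard weights: 0.17, 0.21, 0.06, 0.30, 0.23, 0.03.
Easton: 0.1700×302.7 + 0.2100×274.7 + 0.0600×338.8 + 0.3000×314.4 + 0.2300×397.7 + 0.0300×256.4 = 322.9570 per 100 000.
Norbury: 0.1700×314.5 + 0.2100×272.0 + 0.0600×306.8 + 0.3000×216.1 + 0.2300×304.1 + 0.0300×294.8 = 272.6100 per 100 000.

Easton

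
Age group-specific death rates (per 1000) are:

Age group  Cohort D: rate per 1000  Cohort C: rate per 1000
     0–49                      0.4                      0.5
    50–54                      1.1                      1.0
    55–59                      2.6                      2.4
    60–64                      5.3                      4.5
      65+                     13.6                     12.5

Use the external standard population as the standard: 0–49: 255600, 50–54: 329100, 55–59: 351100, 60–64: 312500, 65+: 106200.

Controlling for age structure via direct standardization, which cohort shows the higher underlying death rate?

Cohort D

Standard total = 1354500; weights = 0.1887, 0.2430, 0.2592, 0.2307, 0.0784.
Cohort D: 0.1887×0.4 + 0.2430×1.1 + 0.2592×2.6 + 0.2307×5.3 + 0.0784×13.6 = 3.3058 per 1000.
Cohort C: 0.1887×0.5 + 0.2430×1.0 + 0.2592×2.4 + 0.2307×4.5 + 0.0784×12.5 = 2.9777 per 1000.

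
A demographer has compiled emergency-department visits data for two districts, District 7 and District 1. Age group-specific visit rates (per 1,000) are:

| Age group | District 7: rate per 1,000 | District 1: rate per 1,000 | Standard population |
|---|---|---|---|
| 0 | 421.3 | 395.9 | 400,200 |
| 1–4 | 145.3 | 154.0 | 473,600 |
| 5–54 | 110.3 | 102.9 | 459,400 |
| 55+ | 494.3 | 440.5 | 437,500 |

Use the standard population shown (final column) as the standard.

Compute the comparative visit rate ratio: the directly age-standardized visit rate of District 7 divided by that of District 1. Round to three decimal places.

1.070

Standard total = 1,770,700; weights = 0.2260, 0.2675, 0.2594, 0.2471.
District 7: 0.2260×421.3 + 0.2675×145.3 + 0.2594×110.3 + 0.2471×494.3 = 284.8288 per 1,000.
District 1: 0.2260×395.9 + 0.2675×154.0 + 0.2594×102.9 + 0.2471×440.5 = 266.2024 per 1,000.
Ratio = 284.8288 ÷ 266.2024 = 1.06997.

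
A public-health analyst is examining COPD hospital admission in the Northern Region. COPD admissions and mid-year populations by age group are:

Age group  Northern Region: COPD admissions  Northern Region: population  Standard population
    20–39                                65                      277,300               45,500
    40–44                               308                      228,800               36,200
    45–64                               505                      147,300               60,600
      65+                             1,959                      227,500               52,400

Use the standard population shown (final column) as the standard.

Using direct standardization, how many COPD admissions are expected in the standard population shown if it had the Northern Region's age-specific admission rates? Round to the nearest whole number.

718

Age-specific rates per 10,000 for the Northern Region: 2.34, 13.46, 34.28, 86.11.
Expected COPD admissions = Σ (standard pop × age-specific rate ÷ 10,000)
= 45,500×2.34/10,000 + 36,200×13.46/10,000 + 60,600×34.28/10,000 + 52,400×86.11/10,000
= 10.67 + 48.73 + 207.76 + 451.22 = 718.37.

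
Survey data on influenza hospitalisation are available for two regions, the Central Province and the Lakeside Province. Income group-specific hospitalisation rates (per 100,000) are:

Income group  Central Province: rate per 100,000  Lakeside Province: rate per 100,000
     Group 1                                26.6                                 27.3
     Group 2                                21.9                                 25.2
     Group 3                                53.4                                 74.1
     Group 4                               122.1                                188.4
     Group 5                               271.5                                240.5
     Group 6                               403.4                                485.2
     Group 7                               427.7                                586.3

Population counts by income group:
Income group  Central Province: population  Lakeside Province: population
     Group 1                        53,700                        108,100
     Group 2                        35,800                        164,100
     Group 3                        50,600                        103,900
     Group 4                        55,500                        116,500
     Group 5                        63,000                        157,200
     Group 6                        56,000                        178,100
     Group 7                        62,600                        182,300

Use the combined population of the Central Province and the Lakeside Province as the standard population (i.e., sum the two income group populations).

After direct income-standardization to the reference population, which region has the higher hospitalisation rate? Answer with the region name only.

Combined standard total = 1,387,400; weights = 0.1166, 0.1441, 0.1114, 0.1240, 0.1587, 0.1687, 0.1765.
The Central Province: 0.1166×26.6 + 0.1441×21.9 + 0.1114×53.4 + 0.1240×122.1 + 0.1587×271.5 + 0.1687×403.4 + 0.1765×427.7 = 213.9954 per 100,000.
The Lakeside Province: 0.1166×27.3 + 0.1441×25.2 + 0.1114×74.1 + 0.1240×188.4 + 0.1587×240.5 + 0.1687×485.2 + 0.1765×586.3 = 261.9549 per 100,000.

Lakeside Province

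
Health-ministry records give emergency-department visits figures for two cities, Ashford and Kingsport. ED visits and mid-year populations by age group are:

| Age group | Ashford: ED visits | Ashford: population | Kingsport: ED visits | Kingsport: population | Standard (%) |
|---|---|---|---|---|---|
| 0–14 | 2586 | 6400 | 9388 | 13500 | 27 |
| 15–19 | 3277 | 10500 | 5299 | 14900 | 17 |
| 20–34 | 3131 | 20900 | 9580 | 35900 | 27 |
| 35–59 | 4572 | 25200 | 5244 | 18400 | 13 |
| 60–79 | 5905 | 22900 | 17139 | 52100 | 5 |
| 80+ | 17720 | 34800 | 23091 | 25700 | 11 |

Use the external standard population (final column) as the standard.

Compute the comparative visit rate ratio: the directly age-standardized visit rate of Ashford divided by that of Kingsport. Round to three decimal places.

0.624

Age-specific rates per 1000 for Ashford: 404.062, 312.095, 149.809, 181.429, 257.860, 509.195.
For Kingsport: 695.407, 355.638, 266.852, 285.000, 328.964, 898.482.
Standard weights: 0.27, 0.17, 0.27, 0.13, 0.05, 0.11.
Ashford: 0.2700×404.062 + 0.1700×312.095 + 0.2700×149.809 + 0.1300×181.429 + 0.0500×257.860 + 0.1100×509.195 = 295.0916 per 1000.
Kingsport: 0.2700×695.407 + 0.1700×355.638 + 0.2700×266.852 + 0.1300×285.000 + 0.0500×328.964 + 0.1100×898.482 = 472.5998 per 1000.
Ratio = 295.0916 ÷ 472.5998 = 0.62440.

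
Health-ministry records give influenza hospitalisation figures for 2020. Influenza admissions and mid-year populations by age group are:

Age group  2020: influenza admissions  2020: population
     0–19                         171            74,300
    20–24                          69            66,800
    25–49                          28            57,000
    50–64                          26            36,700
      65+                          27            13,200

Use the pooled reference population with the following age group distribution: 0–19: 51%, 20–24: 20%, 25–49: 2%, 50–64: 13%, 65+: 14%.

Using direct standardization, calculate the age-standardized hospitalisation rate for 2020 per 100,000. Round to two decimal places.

176.86

Age-specific rates per 100,000 for 2020: 230.15, 103.29, 49.12, 70.84, 204.55.
Standard weights: 0.51, 0.20, 0.02, 0.13, 0.14.
Standardized rate: 0.5100×230.15 + 0.2000×103.29 + 0.0200×49.12 + 0.1300×70.84 + 0.1400×204.55 = 176.8628 per 100,000.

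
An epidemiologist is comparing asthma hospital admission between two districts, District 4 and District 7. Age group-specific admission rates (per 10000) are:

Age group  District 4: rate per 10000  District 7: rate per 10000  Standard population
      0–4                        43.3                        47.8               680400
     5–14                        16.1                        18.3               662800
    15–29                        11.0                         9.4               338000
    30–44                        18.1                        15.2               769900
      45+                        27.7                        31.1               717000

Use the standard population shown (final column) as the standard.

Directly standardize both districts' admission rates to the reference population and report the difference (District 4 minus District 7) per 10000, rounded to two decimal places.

-1.32

Standard total = 3168100; weights = 0.2148, 0.2092, 0.1067, 0.2430, 0.2263.
District 4: 0.2148×43.3 + 0.2092×16.1 + 0.1067×11.0 + 0.2430×18.1 + 0.2263×27.7 = 24.5089 per 10000.
District 7: 0.2148×47.8 + 0.2092×18.3 + 0.1067×9.4 + 0.2430×15.2 + 0.2263×31.1 = 25.8296 per 10000.
Difference = 24.5089 − 25.8296 = -1.3207.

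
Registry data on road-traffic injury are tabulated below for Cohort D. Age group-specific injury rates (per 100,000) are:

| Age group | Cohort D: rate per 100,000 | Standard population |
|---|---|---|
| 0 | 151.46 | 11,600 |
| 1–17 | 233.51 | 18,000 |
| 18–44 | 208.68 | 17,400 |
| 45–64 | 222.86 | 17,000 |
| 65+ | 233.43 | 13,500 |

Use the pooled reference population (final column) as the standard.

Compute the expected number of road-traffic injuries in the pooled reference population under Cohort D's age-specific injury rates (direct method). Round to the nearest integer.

Expected road-traffic injuries = Σ (standard pop × age-specific rate ÷ 100,000)
= 11,600×151.46/100,000 + 18,000×233.51/100,000 + 17,400×208.68/100,000 + 17,000×222.86/100,000 + 13,500×233.43/100,000
= 17.57 + 42.03 + 36.31 + 37.89 + 31.51 = 165.31.

165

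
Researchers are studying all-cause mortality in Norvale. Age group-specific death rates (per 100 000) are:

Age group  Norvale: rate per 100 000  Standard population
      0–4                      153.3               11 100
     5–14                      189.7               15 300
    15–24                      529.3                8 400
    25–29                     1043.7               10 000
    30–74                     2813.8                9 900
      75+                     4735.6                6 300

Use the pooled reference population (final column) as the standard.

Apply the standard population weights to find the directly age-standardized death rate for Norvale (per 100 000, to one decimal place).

Standard total = 61 000; weights = 0.1820, 0.2508, 0.1377, 0.1639, 0.1623, 0.1033.
Standardized rate: 0.1820×153.3 + 0.2508×189.7 + 0.1377×529.3 + 0.1639×1043.7 + 0.1623×2813.8 + 0.1033×4735.6 = 1265.2141 per 100 000.

1265.2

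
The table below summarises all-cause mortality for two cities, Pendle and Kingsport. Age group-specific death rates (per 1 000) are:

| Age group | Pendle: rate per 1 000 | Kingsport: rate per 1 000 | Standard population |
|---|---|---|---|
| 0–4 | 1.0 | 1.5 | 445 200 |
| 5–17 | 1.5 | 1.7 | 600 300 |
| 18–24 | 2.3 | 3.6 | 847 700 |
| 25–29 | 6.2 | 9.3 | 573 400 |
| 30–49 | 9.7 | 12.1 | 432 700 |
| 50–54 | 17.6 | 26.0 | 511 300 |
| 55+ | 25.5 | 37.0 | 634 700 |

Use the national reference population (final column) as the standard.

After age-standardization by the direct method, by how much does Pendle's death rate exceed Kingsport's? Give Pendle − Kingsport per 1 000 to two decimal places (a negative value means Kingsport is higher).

Standard total = 4 045 300; weights = 0.1101, 0.1484, 0.2096, 0.1417, 0.1070, 0.1264, 0.1569.
Pendle: 0.1101×1.0 + 0.1484×1.5 + 0.2096×2.3 + 0.1417×6.2 + 0.1070×9.7 + 0.1264×17.6 + 0.1569×25.5 = 8.9564 per 1 000.
Kingsport: 0.1101×1.5 + 0.1484×1.7 + 0.2096×3.6 + 0.1417×9.3 + 0.1070×12.1 + 0.1264×26.0 + 0.1569×37.0 = 12.8757 per 1 000.
Difference = 8.9564 − 12.8757 = -3.9193.

-3.92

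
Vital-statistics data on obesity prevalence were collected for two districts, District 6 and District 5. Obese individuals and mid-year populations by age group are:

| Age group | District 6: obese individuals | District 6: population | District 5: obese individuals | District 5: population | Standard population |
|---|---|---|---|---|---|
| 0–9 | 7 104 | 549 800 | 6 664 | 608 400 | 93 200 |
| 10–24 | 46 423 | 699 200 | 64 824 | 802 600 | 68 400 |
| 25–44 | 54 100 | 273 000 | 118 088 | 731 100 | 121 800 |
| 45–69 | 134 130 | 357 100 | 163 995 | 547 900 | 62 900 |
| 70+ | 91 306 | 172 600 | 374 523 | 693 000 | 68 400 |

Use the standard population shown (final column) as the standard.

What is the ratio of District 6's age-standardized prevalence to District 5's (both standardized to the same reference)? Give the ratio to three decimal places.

1.094

Age-specific rates per 1 000 for District 6: 12.921, 66.394, 198.168, 375.609, 529.003.
For District 5: 10.953, 80.768, 161.521, 299.316, 540.437.
Standard total = 414 700; weights = 0.2247, 0.1649, 0.2937, 0.1517, 0.1649.
District 6: 0.2247×12.921 + 0.1649×66.394 + 0.2937×198.168 + 0.1517×375.609 + 0.1649×529.003 = 216.2821 per 1 000.
District 5: 0.2247×10.953 + 0.1649×80.768 + 0.2937×161.521 + 0.1517×299.316 + 0.1649×540.437 = 197.7609 per 1 000.
Ratio = 216.2821 ÷ 197.7609 = 1.09365.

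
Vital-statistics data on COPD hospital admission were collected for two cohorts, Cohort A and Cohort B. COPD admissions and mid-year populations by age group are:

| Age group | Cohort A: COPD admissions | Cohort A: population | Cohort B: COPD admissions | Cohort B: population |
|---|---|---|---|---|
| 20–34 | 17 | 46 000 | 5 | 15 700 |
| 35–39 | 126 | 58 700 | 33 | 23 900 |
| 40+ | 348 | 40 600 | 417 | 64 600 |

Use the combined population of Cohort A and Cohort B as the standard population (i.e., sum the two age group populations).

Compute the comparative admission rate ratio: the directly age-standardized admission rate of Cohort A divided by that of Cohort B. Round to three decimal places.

Age-specific rates per 10 000 for Cohort A: 3.70, 21.47, 85.71.
For Cohort B: 3.18, 13.81, 64.55.
Combined standard total = 249 500; weights = 0.2473, 0.3311, 0.4216.
Cohort A: 0.2473×3.70 + 0.3311×21.47 + 0.4216×85.71 = 44.1610 per 10 000.
Cohort B: 0.2473×3.18 + 0.3311×13.81 + 0.4216×64.55 = 32.5762 per 10 000.
Ratio = 44.1610 ÷ 32.5762 = 1.35562.

1.356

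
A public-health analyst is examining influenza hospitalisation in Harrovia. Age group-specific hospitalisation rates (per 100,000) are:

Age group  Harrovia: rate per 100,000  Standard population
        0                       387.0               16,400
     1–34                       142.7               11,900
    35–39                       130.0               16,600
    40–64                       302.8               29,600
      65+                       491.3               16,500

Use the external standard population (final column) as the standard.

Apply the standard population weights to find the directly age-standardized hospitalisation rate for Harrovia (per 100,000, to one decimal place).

299.7

Standard total = 91,000; weights = 0.1802, 0.1308, 0.1824, 0.3253, 0.1813.
Standardized rate: 0.1802×387.0 + 0.1308×142.7 + 0.1824×130.0 + 0.3253×302.8 + 0.1813×491.3 = 299.6952 per 100,000.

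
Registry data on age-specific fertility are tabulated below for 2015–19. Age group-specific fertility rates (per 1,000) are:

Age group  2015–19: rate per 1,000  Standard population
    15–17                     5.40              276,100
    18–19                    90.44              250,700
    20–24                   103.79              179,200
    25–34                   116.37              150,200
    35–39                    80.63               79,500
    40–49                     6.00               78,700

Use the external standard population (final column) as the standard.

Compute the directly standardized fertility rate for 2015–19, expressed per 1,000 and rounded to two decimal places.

Standard total = 1,014,400; weights = 0.2722, 0.2471, 0.1767, 0.1481, 0.0784, 0.0776.
Standardized rate: 0.2722×5.40 + 0.2471×90.44 + 0.1767×103.79 + 0.1481×116.37 + 0.0784×80.63 + 0.0776×6.00 = 66.1716 per 1,000.

66.17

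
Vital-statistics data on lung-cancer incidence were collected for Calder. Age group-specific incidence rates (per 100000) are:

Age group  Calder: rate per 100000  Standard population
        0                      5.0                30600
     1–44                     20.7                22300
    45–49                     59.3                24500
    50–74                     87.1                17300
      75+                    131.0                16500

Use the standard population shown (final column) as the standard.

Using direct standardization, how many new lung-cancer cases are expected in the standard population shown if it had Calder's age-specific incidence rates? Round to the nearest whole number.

57

Expected new lung-cancer cases = Σ (standard pop × age-specific rate ÷ 100000)
= 30600×5.0/100000 + 22300×20.7/100000 + 24500×59.3/100000 + 17300×87.1/100000 + 16500×131.0/100000
= 1.53 + 4.62 + 14.53 + 15.07 + 21.61 = 57.36.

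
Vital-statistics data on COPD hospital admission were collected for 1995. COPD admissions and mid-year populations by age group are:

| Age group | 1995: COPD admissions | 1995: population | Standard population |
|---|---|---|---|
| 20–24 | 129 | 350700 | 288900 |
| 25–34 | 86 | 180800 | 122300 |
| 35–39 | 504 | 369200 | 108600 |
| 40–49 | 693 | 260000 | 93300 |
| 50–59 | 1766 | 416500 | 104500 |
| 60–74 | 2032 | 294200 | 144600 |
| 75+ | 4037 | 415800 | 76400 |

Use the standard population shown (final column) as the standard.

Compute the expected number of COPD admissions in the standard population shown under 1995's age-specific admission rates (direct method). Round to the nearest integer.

2745

Age-specific rates per 10000 for 1995: 3.68, 4.76, 13.65, 26.65, 42.40, 69.07, 97.09.
Expected COPD admissions = Σ (standard pop × age-specific rate ÷ 10000)
= 288900×3.68/10000 + 122300×4.76/10000 + 108600×13.65/10000 + 93300×26.65/10000 + 104500×42.40/10000 + 144600×69.07/10000 + 76400×97.09/10000
= 106.27 + 58.17 + 148.25 + 248.68 + 443.09 + 998.73 + 741.77 = 2744.96.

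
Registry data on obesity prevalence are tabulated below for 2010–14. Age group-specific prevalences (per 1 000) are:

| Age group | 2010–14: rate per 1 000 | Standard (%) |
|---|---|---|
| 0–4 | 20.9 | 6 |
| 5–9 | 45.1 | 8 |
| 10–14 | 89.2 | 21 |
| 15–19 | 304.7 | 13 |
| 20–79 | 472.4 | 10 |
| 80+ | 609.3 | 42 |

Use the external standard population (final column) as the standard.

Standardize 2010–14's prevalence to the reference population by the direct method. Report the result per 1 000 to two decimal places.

366.35

Standard weights: 0.06, 0.08, 0.21, 0.13, 0.10, 0.42.
Standardized rate: 0.0600×20.9 + 0.0800×45.1 + 0.2100×89.2 + 0.1300×304.7 + 0.1000×472.4 + 0.4200×609.3 = 366.3510 per 1 000.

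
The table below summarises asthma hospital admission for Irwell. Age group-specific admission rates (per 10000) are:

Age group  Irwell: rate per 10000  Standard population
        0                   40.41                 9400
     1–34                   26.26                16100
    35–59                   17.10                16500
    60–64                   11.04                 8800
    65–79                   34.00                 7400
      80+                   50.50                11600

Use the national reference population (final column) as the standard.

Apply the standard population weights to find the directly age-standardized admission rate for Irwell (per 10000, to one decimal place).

Standard total = 69800; weights = 0.1347, 0.2307, 0.2364, 0.1261, 0.1060, 0.1662.
Standardized rate: 0.1347×40.41 + 0.2307×26.26 + 0.2364×17.10 + 0.1261×11.04 + 0.1060×34.00 + 0.1662×50.50 = 28.9304 per 10000.

28.9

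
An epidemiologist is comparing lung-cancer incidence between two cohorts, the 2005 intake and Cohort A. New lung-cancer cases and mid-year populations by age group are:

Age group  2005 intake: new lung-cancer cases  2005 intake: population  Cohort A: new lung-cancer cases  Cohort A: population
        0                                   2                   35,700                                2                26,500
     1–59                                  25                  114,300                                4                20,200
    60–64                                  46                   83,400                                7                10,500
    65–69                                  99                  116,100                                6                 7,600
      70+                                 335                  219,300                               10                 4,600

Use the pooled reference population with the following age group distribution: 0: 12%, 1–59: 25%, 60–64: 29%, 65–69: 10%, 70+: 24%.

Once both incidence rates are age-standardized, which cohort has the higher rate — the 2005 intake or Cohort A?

Age-specific rates per 100,000 for the 2005 intake: 5.60, 21.87, 55.16, 85.27, 152.76.
For Cohort A: 7.55, 19.80, 66.67, 78.95, 217.39.
Standard weights: 0.12, 0.25, 0.29, 0.10, 0.24.
The 2005 intake: 0.1200×5.60 + 0.2500×21.87 + 0.2900×55.16 + 0.1000×85.27 + 0.2400×152.76 = 67.3248 per 100,000.
Cohort A: 0.1200×7.55 + 0.2500×19.80 + 0.2900×66.67 + 0.1000×78.95 + 0.2400×217.39 = 85.2581 per 100,000.
The crude rates (89.14 vs 41.79) would put the 2005 intake higher, but that reflects its age composition; once standardized to a common age structure, Cohort A has the higher underlying rate.

Cohort A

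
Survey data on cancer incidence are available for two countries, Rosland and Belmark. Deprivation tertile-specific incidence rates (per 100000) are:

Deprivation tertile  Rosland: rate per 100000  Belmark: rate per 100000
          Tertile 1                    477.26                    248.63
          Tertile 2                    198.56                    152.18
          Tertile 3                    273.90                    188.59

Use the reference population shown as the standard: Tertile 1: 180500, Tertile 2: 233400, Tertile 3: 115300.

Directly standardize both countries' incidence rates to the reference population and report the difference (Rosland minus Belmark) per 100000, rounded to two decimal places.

Standard total = 529200; weights = 0.3411, 0.4410, 0.2179.
Rosland: 0.3411×477.26 + 0.4410×198.56 + 0.2179×273.90 = 310.0340 per 100000.
Belmark: 0.3411×248.63 + 0.4410×152.18 + 0.2179×188.59 = 193.0101 per 100000.
Difference = 310.0340 − 193.0101 = 117.0239.

117.02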